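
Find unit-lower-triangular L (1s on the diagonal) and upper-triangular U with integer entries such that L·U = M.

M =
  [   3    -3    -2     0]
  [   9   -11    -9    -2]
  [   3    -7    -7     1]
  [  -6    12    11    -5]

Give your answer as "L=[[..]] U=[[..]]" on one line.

  row1 -= 3·row0 → [0,-2,-3,-2]
  row2 -= 1·row0 → [0,-4,-5,1]
  row3 -= -2·row0 → [0,6,7,-5]
  row2 -= 2·row1 → [0,0,1,5]
  row3 -= -3·row1 → [0,0,-2,-11]
  row3 -= -2·row2 → [0,0,0,-1]

L=[[1,0,0,0],[3,1,0,0],[1,2,1,0],[-2,-3,-2,1]] U=[[3,-3,-2,0],[0,-2,-3,-2],[0,0,1,5],[0,0,0,-1]]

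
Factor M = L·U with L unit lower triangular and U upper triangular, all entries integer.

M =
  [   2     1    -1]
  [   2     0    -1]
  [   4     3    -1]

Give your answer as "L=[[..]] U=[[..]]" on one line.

L=[[1,0,0],[1,1,0],[2,-1,1]] U=[[2,1,-1],[0,-1,0],[0,0,1]]

  R1 -= 1·R0 → [0,-1,0]
  R2 -= 2·R0 → [0,1,1]
  R2 -= -1·R1 → [0,0,1]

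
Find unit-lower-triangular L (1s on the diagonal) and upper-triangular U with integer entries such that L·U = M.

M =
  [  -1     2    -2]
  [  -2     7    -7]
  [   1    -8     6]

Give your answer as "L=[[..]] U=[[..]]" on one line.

L=[[1,0,0],[2,1,0],[-1,-2,1]] U=[[-1,2,-2],[0,3,-3],[0,0,-2]]

  row1 -= 2·row0 → [0,3,-3]
  row2 -= -1·row0 → [0,-6,4]
  row2 -= -2·row1 → [0,0,-2]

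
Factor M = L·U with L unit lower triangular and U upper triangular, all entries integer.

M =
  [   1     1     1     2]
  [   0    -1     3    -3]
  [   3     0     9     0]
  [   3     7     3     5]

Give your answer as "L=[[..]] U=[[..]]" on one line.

  row1 -= 0·row0 → [0,-1,3,-3]
  row2 -= 3·row0 → [0,-3,6,-6]
  row3 -= 3·row0 → [0,4,0,-1]
  row2 -= 3·row1 → [0,0,-3,3]
  row3 -= -4·row1 → [0,0,12,-13]
  row3 -= -4·row2 → [0,0,0,-1]

L=[[1,0,0,0],[0,1,0,0],[3,3,1,0],[3,-4,-4,1]] U=[[1,1,1,2],[0,-1,3,-3],[0,0,-3,3],[0,0,0,-1]]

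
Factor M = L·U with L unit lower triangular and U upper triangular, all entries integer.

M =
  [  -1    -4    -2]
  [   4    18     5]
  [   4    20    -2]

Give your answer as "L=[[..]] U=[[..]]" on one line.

L=[[1,0,0],[-4,1,0],[-4,2,1]] U=[[-1,-4,-2],[0,2,-3],[0,0,-4]]

  r1 -= -4·r0 → [0,2,-3]
  r2 -= -4·r0 → [0,4,-10]
  r2 -= 2·r1 → [0,0,-4]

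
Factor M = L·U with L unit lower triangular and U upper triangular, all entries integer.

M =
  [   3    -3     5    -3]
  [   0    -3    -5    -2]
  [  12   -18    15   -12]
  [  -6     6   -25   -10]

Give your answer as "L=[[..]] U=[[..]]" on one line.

  r1 -= 0·r0 → [0,-3,-5,-2]
  r2 -= 4·r0 → [0,-6,-5,0]
  r3 -= -2·r0 → [0,0,-15,-16]
  r2 -= 2·r1 → [0,0,5,4]
  r3 -= 0·r1 → [0,0,-15,-16]
  r3 -= -3·r2 → [0,0,0,-4]

L=[[1,0,0,0],[0,1,0,0],[4,2,1,0],[-2,0,-3,1]] U=[[3,-3,5,-3],[0,-3,-5,-2],[0,0,5,4],[0,0,0,-4]]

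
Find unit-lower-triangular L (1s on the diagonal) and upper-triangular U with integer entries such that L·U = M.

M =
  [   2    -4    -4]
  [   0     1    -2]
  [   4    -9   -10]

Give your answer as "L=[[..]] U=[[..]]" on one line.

  r1 -= 0·r0 → [0,1,-2]
  r2 -= 2·r0 → [0,-1,-2]
  r2 -= -1·r1 → [0,0,-4]

L=[[1,0,0],[0,1,0],[2,-1,1]] U=[[2,-4,-4],[0,1,-2],[0,0,-4]]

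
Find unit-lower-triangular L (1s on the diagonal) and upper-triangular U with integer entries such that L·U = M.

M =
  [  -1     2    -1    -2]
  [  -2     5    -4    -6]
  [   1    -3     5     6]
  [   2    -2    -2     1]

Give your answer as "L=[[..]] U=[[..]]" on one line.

L=[[1,0,0,0],[2,1,0,0],[-1,-1,1,0],[-2,2,0,1]] U=[[-1,2,-1,-2],[0,1,-2,-2],[0,0,2,2],[0,0,0,1]]

  R1 -= 2·R0 → [0,1,-2,-2]
  R2 -= -1·R0 → [0,-1,4,4]
  R3 -= -2·R0 → [0,2,-4,-3]
  R2 -= -1·R1 → [0,0,2,2]
  R3 -= 2·R1 → [0,0,0,1]
  R3 -= 0·R2 → [0,0,0,1]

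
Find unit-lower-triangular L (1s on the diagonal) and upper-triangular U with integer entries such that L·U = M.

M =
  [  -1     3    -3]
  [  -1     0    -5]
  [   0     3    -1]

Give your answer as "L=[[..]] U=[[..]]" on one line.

L=[[1,0,0],[1,1,0],[0,-1,1]] U=[[-1,3,-3],[0,-3,-2],[0,0,-3]]

  R1 -= 1·R0 → [0,-3,-2]
  R2 -= 0·R0 → [0,3,-1]
  R2 -= -1·R1 → [0,0,-3]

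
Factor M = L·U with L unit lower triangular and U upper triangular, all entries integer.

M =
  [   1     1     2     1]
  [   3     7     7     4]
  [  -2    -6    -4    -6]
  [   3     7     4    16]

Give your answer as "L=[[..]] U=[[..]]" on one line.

  row1 -= 3·row0 → [0,4,1,1]
  row2 -= -2·row0 → [0,-4,0,-4]
  row3 -= 3·row0 → [0,4,-2,13]
  row2 -= -1·row1 → [0,0,1,-3]
  row3 -= 1·row1 → [0,0,-3,12]
  row3 -= -3·row2 → [0,0,0,3]

L=[[1,0,0,0],[3,1,0,0],[-2,-1,1,0],[3,1,-3,1]] U=[[1,1,2,1],[0,4,1,1],[0,0,1,-3],[0,0,0,3]]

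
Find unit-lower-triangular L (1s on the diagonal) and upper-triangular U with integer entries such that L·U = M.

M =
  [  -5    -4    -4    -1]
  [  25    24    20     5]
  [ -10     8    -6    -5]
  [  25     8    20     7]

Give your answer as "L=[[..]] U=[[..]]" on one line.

  R1 -= -5·R0 → [0,4,0,0]
  R2 -= 2·R0 → [0,16,2,-3]
  R3 -= -5·R0 → [0,-12,0,2]
  R2 -= 4·R1 → [0,0,2,-3]
  R3 -= -3·R1 → [0,0,0,2]
  R3 -= 0·R2 → [0,0,0,2]

L=[[1,0,0,0],[-5,1,0,0],[2,4,1,0],[-5,-3,0,1]] U=[[-5,-4,-4,-1],[0,4,0,0],[0,0,2,-3],[0,0,0,2]]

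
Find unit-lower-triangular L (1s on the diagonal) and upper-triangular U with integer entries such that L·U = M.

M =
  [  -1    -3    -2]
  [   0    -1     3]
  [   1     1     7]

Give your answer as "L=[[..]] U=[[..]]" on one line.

L=[[1,0,0],[0,1,0],[-1,2,1]] U=[[-1,-3,-2],[0,-1,3],[0,0,-1]]

  R1 -= 0·R0 → [0,-1,3]
  R2 -= -1·R0 → [0,-2,5]
  R2 -= 2·R1 → [0,0,-1]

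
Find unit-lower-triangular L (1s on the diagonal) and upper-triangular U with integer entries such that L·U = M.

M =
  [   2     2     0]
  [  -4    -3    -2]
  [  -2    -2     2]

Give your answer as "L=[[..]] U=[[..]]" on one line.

  r1 -= -2·r0 → [0,1,-2]
  r2 -= -1·r0 → [0,0,2]
  r2 -= 0·r1 → [0,0,2]

L=[[1,0,0],[-2,1,0],[-1,0,1]] U=[[2,2,0],[0,1,-2],[0,0,2]]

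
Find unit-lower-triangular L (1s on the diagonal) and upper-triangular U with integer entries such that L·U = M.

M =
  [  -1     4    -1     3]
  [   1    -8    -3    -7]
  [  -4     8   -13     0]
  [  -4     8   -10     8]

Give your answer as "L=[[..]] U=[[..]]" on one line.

L=[[1,0,0,0],[-1,1,0,0],[4,2,1,0],[4,2,-2,1]] U=[[-1,4,-1,3],[0,-4,-4,-4],[0,0,-1,-4],[0,0,0,-4]]

  R1 -= -1·R0 → [0,-4,-4,-4]
  R2 -= 4·R0 → [0,-8,-9,-12]
  R3 -= 4·R0 → [0,-8,-6,-4]
  R2 -= 2·R1 → [0,0,-1,-4]
  R3 -= 2·R1 → [0,0,2,4]
  R3 -= -2·R2 → [0,0,0,-4]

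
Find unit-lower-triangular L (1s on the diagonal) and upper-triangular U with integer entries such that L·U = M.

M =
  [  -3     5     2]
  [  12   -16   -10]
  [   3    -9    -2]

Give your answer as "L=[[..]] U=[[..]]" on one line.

L=[[1,0,0],[-4,1,0],[-1,-1,1]] U=[[-3,5,2],[0,4,-2],[0,0,-2]]

  R1 -= -4·R0 → [0,4,-2]
  R2 -= -1·R0 → [0,-4,0]
  R2 -= -1·R1 → [0,0,-2]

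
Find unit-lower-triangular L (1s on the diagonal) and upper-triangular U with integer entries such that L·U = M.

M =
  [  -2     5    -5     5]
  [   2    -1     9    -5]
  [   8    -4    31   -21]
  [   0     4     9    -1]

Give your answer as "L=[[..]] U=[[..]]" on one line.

  R1 -= -1·R0 → [0,4,4,0]
  R2 -= -4·R0 → [0,16,11,-1]
  R3 -= 0·R0 → [0,4,9,-1]
  R2 -= 4·R1 → [0,0,-5,-1]
  R3 -= 1·R1 → [0,0,5,-1]
  R3 -= -1·R2 → [0,0,0,-2]

L=[[1,0,0,0],[-1,1,0,0],[-4,4,1,0],[0,1,-1,1]] U=[[-2,5,-5,5],[0,4,4,0],[0,0,-5,-1],[0,0,0,-2]]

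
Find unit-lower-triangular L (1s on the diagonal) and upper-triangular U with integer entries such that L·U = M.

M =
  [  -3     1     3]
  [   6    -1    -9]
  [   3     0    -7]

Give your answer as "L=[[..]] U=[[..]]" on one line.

L=[[1,0,0],[-2,1,0],[-1,1,1]] U=[[-3,1,3],[0,1,-3],[0,0,-1]]

  R1 -= -2·R0 → [0,1,-3]
  R2 -= -1·R0 → [0,1,-4]
  R2 -= 1·R1 → [0,0,-1]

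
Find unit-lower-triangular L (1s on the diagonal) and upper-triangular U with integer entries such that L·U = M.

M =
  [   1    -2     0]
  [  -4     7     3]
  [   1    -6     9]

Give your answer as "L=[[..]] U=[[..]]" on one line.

  r1 -= -4·r0 → [0,-1,3]
  r2 -= 1·r0 → [0,-4,9]
  r2 -= 4·r1 → [0,0,-3]

L=[[1,0,0],[-4,1,0],[1,4,1]] U=[[1,-2,0],[0,-1,3],[0,0,-3]]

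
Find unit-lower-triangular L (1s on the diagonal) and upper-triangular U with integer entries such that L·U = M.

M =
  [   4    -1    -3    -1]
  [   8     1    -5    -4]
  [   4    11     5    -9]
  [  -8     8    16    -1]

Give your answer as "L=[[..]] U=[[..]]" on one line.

  r1 -= 2·r0 → [0,3,1,-2]
  r2 -= 1·r0 → [0,12,8,-8]
  r3 -= -2·r0 → [0,6,10,-3]
  r2 -= 4·r1 → [0,0,4,0]
  r3 -= 2·r1 → [0,0,8,1]
  r3 -= 2·r2 → [0,0,0,1]

L=[[1,0,0,0],[2,1,0,0],[1,4,1,0],[-2,2,2,1]] U=[[4,-1,-3,-1],[0,3,1,-2],[0,0,4,0],[0,0,0,1]]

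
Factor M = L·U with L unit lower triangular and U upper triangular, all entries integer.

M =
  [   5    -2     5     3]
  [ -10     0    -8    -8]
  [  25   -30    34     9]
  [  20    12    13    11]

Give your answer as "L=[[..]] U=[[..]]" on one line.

L=[[1,0,0,0],[-2,1,0,0],[5,5,1,0],[4,-5,-3,1]] U=[[5,-2,5,3],[0,-4,2,-2],[0,0,-1,4],[0,0,0,1]]

  row1 -= -2·row0 → [0,-4,2,-2]
  row2 -= 5·row0 → [0,-20,9,-6]
  row3 -= 4·row0 → [0,20,-7,-1]
  row2 -= 5·row1 → [0,0,-1,4]
  row3 -= -5·row1 → [0,0,3,-11]
  row3 -= -3·row2 → [0,0,0,1]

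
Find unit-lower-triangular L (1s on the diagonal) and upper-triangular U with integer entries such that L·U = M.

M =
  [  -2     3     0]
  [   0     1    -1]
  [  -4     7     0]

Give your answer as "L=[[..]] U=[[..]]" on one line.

  R1 -= 0·R0 → [0,1,-1]
  R2 -= 2·R0 → [0,1,0]
  R2 -= 1·R1 → [0,0,1]

L=[[1,0,0],[0,1,0],[2,1,1]] U=[[-2,3,0],[0,1,-1],[0,0,1]]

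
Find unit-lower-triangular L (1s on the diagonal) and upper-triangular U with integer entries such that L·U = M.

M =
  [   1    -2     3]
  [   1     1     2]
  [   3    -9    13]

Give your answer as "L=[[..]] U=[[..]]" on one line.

L=[[1,0,0],[1,1,0],[3,-1,1]] U=[[1,-2,3],[0,3,-1],[0,0,3]]

  R1 -= 1·R0 → [0,3,-1]
  R2 -= 3·R0 → [0,-3,4]
  R2 -= -1·R1 → [0,0,3]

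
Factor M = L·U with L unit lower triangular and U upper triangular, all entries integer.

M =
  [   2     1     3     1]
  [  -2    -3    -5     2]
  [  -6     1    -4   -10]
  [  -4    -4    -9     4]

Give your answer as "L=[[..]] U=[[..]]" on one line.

L=[[1,0,0,0],[-1,1,0,0],[-3,-2,1,0],[-2,1,-1,1]] U=[[2,1,3,1],[0,-2,-2,3],[0,0,1,-1],[0,0,0,2]]

  R1 -= -1·R0 → [0,-2,-2,3]
  R2 -= -3·R0 → [0,4,5,-7]
  R3 -= -2·R0 → [0,-2,-3,6]
  R2 -= -2·R1 → [0,0,1,-1]
  R3 -= 1·R1 → [0,0,-1,3]
  R3 -= -1·R2 → [0,0,0,2]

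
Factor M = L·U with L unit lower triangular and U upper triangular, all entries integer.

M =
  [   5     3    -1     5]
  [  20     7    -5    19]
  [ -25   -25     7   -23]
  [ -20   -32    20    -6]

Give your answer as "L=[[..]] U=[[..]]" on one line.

  R1 -= 4·R0 → [0,-5,-1,-1]
  R2 -= -5·R0 → [0,-10,2,2]
  R3 -= -4·R0 → [0,-20,16,14]
  R2 -= 2·R1 → [0,0,4,4]
  R3 -= 4·R1 → [0,0,20,18]
  R3 -= 5·R2 → [0,0,0,-2]

L=[[1,0,0,0],[4,1,0,0],[-5,2,1,0],[-4,4,5,1]] U=[[5,3,-1,5],[0,-5,-1,-1],[0,0,4,4],[0,0,0,-2]]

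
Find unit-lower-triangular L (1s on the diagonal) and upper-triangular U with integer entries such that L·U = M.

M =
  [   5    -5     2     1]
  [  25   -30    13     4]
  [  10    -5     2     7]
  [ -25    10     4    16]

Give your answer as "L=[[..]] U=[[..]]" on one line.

  r1 -= 5·r0 → [0,-5,3,-1]
  r2 -= 2·r0 → [0,5,-2,5]
  r3 -= -5·r0 → [0,-15,14,21]
  r2 -= -1·r1 → [0,0,1,4]
  r3 -= 3·r1 → [0,0,5,24]
  r3 -= 5·r2 → [0,0,0,4]

L=[[1,0,0,0],[5,1,0,0],[2,-1,1,0],[-5,3,5,1]] U=[[5,-5,2,1],[0,-5,3,-1],[0,0,1,4],[0,0,0,4]]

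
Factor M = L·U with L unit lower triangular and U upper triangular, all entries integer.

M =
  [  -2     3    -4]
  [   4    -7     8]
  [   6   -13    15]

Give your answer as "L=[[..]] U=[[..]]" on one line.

  r1 -= -2·r0 → [0,-1,0]
  r2 -= -3·r0 → [0,-4,3]
  r2 -= 4·r1 → [0,0,3]

L=[[1,0,0],[-2,1,0],[-3,4,1]] U=[[-2,3,-4],[0,-1,0],[0,0,3]]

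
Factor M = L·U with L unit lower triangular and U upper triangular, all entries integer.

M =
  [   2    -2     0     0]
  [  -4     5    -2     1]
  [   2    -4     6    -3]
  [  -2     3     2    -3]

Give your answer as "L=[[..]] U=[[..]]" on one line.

L=[[1,0,0,0],[-2,1,0,0],[1,-2,1,0],[-1,1,2,1]] U=[[2,-2,0,0],[0,1,-2,1],[0,0,2,-1],[0,0,0,-2]]

  row1 -= -2·row0 → [0,1,-2,1]
  row2 -= 1·row0 → [0,-2,6,-3]
  row3 -= -1·row0 → [0,1,2,-3]
  row2 -= -2·row1 → [0,0,2,-1]
  row3 -= 1·row1 → [0,0,4,-4]
  row3 -= 2·row2 → [0,0,0,-2]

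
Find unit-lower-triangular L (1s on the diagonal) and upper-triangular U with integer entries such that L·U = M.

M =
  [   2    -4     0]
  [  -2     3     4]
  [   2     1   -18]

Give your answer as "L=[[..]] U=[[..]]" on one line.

L=[[1,0,0],[-1,1,0],[1,-5,1]] U=[[2,-4,0],[0,-1,4],[0,0,2]]

  r1 -= -1·r0 → [0,-1,4]
  r2 -= 1·r0 → [0,5,-18]
  r2 -= -5·r1 → [0,0,2]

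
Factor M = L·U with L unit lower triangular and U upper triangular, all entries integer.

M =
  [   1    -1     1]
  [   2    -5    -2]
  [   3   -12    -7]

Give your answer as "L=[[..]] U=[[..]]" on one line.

L=[[1,0,0],[2,1,0],[3,3,1]] U=[[1,-1,1],[0,-3,-4],[0,0,2]]

  row1 -= 2·row0 → [0,-3,-4]
  row2 -= 3·row0 → [0,-9,-10]
  row2 -= 3·row1 → [0,0,2]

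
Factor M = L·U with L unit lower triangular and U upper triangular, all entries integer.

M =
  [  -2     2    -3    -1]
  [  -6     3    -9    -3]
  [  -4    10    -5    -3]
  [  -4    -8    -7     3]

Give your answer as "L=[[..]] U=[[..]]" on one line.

L=[[1,0,0,0],[3,1,0,0],[2,-2,1,0],[2,4,-1,1]] U=[[-2,2,-3,-1],[0,-3,0,0],[0,0,1,-1],[0,0,0,4]]

  row1 -= 3·row0 → [0,-3,0,0]
  row2 -= 2·row0 → [0,6,1,-1]
  row3 -= 2·row0 → [0,-12,-1,5]
  row2 -= -2·row1 → [0,0,1,-1]
  row3 -= 4·row1 → [0,0,-1,5]
  row3 -= -1·row2 → [0,0,0,4]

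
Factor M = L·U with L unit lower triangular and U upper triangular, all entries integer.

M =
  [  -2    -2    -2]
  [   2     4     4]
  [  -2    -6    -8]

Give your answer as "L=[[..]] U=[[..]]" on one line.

  r1 -= -1·r0 → [0,2,2]
  r2 -= 1·r0 → [0,-4,-6]
  r2 -= -2·r1 → [0,0,-2]

L=[[1,0,0],[-1,1,0],[1,-2,1]] U=[[-2,-2,-2],[0,2,2],[0,0,-2]]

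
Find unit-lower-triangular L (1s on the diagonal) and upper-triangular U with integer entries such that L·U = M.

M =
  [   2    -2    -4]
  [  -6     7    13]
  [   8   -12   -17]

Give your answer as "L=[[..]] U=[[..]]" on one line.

  row1 -= -3·row0 → [0,1,1]
  row2 -= 4·row0 → [0,-4,-1]
  row2 -= -4·row1 → [0,0,3]

L=[[1,0,0],[-3,1,0],[4,-4,1]] U=[[2,-2,-4],[0,1,1],[0,0,3]]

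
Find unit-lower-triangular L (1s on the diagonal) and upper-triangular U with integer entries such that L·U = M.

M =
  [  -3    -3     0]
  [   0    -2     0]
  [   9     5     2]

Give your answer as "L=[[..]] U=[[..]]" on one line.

L=[[1,0,0],[0,1,0],[-3,2,1]] U=[[-3,-3,0],[0,-2,0],[0,0,2]]

  r1 -= 0·r0 → [0,-2,0]
  r2 -= -3·r0 → [0,-4,2]
  r2 -= 2·r1 → [0,0,2]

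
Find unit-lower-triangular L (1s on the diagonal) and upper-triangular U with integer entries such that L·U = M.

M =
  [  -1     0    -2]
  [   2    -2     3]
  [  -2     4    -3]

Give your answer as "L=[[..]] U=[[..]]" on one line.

L=[[1,0,0],[-2,1,0],[2,-2,1]] U=[[-1,0,-2],[0,-2,-1],[0,0,-1]]

  row1 -= -2·row0 → [0,-2,-1]
  row2 -= 2·row0 → [0,4,1]
  row2 -= -2·row1 → [0,0,-1]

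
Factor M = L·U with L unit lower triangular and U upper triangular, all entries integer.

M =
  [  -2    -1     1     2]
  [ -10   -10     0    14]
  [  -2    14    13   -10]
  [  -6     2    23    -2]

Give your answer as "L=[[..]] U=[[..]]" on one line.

  R1 -= 5·R0 → [0,-5,-5,4]
  R2 -= 1·R0 → [0,15,12,-12]
  R3 -= 3·R0 → [0,5,20,-8]
  R2 -= -3·R1 → [0,0,-3,0]
  R3 -= -1·R1 → [0,0,15,-4]
  R3 -= -5·R2 → [0,0,0,-4]

L=[[1,0,0,0],[5,1,0,0],[1,-3,1,0],[3,-1,-5,1]] U=[[-2,-1,1,2],[0,-5,-5,4],[0,0,-3,0],[0,0,0,-4]]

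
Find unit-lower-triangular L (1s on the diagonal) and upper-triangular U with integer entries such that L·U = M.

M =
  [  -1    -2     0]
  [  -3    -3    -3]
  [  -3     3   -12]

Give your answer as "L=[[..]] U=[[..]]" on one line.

  R1 -= 3·R0 → [0,3,-3]
  R2 -= 3·R0 → [0,9,-12]
  R2 -= 3·R1 → [0,0,-3]

L=[[1,0,0],[3,1,0],[3,3,1]] U=[[-1,-2,0],[0,3,-3],[0,0,-3]]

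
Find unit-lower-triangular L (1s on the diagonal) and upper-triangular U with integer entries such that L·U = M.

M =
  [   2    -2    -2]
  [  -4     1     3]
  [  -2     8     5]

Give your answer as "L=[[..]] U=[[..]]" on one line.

L=[[1,0,0],[-2,1,0],[-1,-2,1]] U=[[2,-2,-2],[0,-3,-1],[0,0,1]]

  R1 -= -2·R0 → [0,-3,-1]
  R2 -= -1·R0 → [0,6,3]
  R2 -= -2·R1 → [0,0,1]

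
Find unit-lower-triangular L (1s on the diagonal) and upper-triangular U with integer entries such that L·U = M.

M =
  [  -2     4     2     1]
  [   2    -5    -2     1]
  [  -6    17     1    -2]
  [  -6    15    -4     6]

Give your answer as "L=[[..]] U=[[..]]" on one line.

L=[[1,0,0,0],[-1,1,0,0],[3,-5,1,0],[3,-3,2,1]] U=[[-2,4,2,1],[0,-1,0,2],[0,0,-5,5],[0,0,0,-1]]

  row1 -= -1·row0 → [0,-1,0,2]
  row2 -= 3·row0 → [0,5,-5,-5]
  row3 -= 3·row0 → [0,3,-10,3]
  row2 -= -5·row1 → [0,0,-5,5]
  row3 -= -3·row1 → [0,0,-10,9]
  row3 -= 2·row2 → [0,0,0,-1]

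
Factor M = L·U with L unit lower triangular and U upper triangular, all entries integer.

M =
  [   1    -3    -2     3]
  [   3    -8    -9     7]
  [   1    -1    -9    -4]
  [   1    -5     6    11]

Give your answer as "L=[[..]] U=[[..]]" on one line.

  row1 -= 3·row0 → [0,1,-3,-2]
  row2 -= 1·row0 → [0,2,-7,-7]
  row3 -= 1·row0 → [0,-2,8,8]
  row2 -= 2·row1 → [0,0,-1,-3]
  row3 -= -2·row1 → [0,0,2,4]
  row3 -= -2·row2 → [0,0,0,-2]

L=[[1,0,0,0],[3,1,0,0],[1,2,1,0],[1,-2,-2,1]] U=[[1,-3,-2,3],[0,1,-3,-2],[0,0,-1,-3],[0,0,0,-2]]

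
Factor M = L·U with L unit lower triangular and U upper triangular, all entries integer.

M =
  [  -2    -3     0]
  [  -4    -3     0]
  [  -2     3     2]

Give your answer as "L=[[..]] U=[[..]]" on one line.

L=[[1,0,0],[2,1,0],[1,2,1]] U=[[-2,-3,0],[0,3,0],[0,0,2]]

  R1 -= 2·R0 → [0,3,0]
  R2 -= 1·R0 → [0,6,2]
  R2 -= 2·R1 → [0,0,2]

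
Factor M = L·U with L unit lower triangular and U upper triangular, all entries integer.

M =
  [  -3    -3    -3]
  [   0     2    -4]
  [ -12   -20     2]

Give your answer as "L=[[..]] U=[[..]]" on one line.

  row1 -= 0·row0 → [0,2,-4]
  row2 -= 4·row0 → [0,-8,14]
  row2 -= -4·row1 → [0,0,-2]

L=[[1,0,0],[0,1,0],[4,-4,1]] U=[[-3,-3,-3],[0,2,-4],[0,0,-2]]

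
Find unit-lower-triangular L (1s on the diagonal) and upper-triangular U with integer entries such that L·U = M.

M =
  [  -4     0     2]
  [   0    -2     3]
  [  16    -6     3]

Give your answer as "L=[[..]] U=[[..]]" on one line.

L=[[1,0,0],[0,1,0],[-4,3,1]] U=[[-4,0,2],[0,-2,3],[0,0,2]]

  row1 -= 0·row0 → [0,-2,3]
  row2 -= -4·row0 → [0,-6,11]
  row2 -= 3·row1 → [0,0,2]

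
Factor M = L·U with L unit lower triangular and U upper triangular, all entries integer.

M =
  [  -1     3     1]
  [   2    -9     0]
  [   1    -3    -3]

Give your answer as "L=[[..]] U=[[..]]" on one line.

  row1 -= -2·row0 → [0,-3,2]
  row2 -= -1·row0 → [0,0,-2]
  row2 -= 0·row1 → [0,0,-2]

L=[[1,0,0],[-2,1,0],[-1,0,1]] U=[[-1,3,1],[0,-3,2],[0,0,-2]]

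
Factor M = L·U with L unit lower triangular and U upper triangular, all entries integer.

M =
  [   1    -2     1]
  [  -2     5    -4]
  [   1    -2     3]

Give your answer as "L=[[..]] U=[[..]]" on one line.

L=[[1,0,0],[-2,1,0],[1,0,1]] U=[[1,-2,1],[0,1,-2],[0,0,2]]

  row1 -= -2·row0 → [0,1,-2]
  row2 -= 1·row0 → [0,0,2]
  row2 -= 0·row1 → [0,0,2]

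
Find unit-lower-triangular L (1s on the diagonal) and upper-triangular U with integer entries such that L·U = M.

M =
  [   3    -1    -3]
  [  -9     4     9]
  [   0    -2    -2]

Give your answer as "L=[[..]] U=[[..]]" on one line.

  R1 -= -3·R0 → [0,1,0]
  R2 -= 0·R0 → [0,-2,-2]
  R2 -= -2·R1 → [0,0,-2]

L=[[1,0,0],[-3,1,0],[0,-2,1]] U=[[3,-1,-3],[0,1,0],[0,0,-2]]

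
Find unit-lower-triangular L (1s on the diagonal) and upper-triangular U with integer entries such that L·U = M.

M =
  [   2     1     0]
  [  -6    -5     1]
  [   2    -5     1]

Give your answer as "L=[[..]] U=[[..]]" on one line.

  r1 -= -3·r0 → [0,-2,1]
  r2 -= 1·r0 → [0,-6,1]
  r2 -= 3·r1 → [0,0,-2]

L=[[1,0,0],[-3,1,0],[1,3,1]] U=[[2,1,0],[0,-2,1],[0,0,-2]]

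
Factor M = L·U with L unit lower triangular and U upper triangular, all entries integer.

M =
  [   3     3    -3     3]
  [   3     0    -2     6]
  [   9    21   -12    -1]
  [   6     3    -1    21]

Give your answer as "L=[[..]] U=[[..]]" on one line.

  R1 -= 1·R0 → [0,-3,1,3]
  R2 -= 3·R0 → [0,12,-3,-10]
  R3 -= 2·R0 → [0,-3,5,15]
  R2 -= -4·R1 → [0,0,1,2]
  R3 -= 1·R1 → [0,0,4,12]
  R3 -= 4·R2 → [0,0,0,4]

L=[[1,0,0,0],[1,1,0,0],[3,-4,1,0],[2,1,4,1]] U=[[3,3,-3,3],[0,-3,1,3],[0,0,1,2],[0,0,0,4]]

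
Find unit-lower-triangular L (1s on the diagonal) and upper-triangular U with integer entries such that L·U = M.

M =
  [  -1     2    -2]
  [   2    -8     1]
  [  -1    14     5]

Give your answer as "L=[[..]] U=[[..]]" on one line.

L=[[1,0,0],[-2,1,0],[1,-3,1]] U=[[-1,2,-2],[0,-4,-3],[0,0,-2]]

  row1 -= -2·row0 → [0,-4,-3]
  row2 -= 1·row0 → [0,12,7]
  row2 -= -3·row1 → [0,0,-2]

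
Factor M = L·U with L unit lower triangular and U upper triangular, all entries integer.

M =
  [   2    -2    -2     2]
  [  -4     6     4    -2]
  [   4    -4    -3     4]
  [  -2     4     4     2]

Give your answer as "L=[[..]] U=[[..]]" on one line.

  row1 -= -2·row0 → [0,2,0,2]
  row2 -= 2·row0 → [0,0,1,0]
  row3 -= -1·row0 → [0,2,2,4]
  row2 -= 0·row1 → [0,0,1,0]
  row3 -= 1·row1 → [0,0,2,2]
  row3 -= 2·row2 → [0,0,0,2]

L=[[1,0,0,0],[-2,1,0,0],[2,0,1,0],[-1,1,2,1]] U=[[2,-2,-2,2],[0,2,0,2],[0,0,1,0],[0,0,0,2]]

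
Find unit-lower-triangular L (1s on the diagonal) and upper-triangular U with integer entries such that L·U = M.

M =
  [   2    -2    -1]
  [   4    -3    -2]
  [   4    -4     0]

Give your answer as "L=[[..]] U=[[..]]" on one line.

L=[[1,0,0],[2,1,0],[2,0,1]] U=[[2,-2,-1],[0,1,0],[0,0,2]]

  r1 -= 2·r0 → [0,1,0]
  r2 -= 2·r0 → [0,0,2]
  r2 -= 0·r1 → [0,0,2]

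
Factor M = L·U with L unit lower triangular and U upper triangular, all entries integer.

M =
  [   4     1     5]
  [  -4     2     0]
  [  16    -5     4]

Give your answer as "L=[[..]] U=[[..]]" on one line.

L=[[1,0,0],[-1,1,0],[4,-3,1]] U=[[4,1,5],[0,3,5],[0,0,-1]]

  R1 -= -1·R0 → [0,3,5]
  R2 -= 4·R0 → [0,-9,-16]
  R2 -= -3·R1 → [0,0,-1]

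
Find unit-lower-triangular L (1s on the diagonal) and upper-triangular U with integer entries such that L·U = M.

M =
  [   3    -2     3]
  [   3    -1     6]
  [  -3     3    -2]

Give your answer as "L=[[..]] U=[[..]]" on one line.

  r1 -= 1·r0 → [0,1,3]
  r2 -= -1·r0 → [0,1,1]
  r2 -= 1·r1 → [0,0,-2]

L=[[1,0,0],[1,1,0],[-1,1,1]] U=[[3,-2,3],[0,1,3],[0,0,-2]]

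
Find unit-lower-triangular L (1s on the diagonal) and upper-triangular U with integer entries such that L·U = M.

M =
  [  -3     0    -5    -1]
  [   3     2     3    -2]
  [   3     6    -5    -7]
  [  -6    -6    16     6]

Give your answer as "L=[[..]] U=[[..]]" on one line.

  R1 -= -1·R0 → [0,2,-2,-3]
  R2 -= -1·R0 → [0,6,-10,-8]
  R3 -= 2·R0 → [0,-6,26,8]
  R2 -= 3·R1 → [0,0,-4,1]
  R3 -= -3·R1 → [0,0,20,-1]
  R3 -= -5·R2 → [0,0,0,4]

L=[[1,0,0,0],[-1,1,0,0],[-1,3,1,0],[2,-3,-5,1]] U=[[-3,0,-5,-1],[0,2,-2,-3],[0,0,-4,1],[0,0,0,4]]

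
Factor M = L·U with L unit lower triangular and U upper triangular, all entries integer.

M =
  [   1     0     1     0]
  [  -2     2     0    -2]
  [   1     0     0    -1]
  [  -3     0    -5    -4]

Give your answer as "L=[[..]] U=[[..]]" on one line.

  r1 -= -2·r0 → [0,2,2,-2]
  r2 -= 1·r0 → [0,0,-1,-1]
  r3 -= -3·r0 → [0,0,-2,-4]
  r2 -= 0·r1 → [0,0,-1,-1]
  r3 -= 0·r1 → [0,0,-2,-4]
  r3 -= 2·r2 → [0,0,0,-2]

L=[[1,0,0,0],[-2,1,0,0],[1,0,1,0],[-3,0,2,1]] U=[[1,0,1,0],[0,2,2,-2],[0,0,-1,-1],[0,0,0,-2]]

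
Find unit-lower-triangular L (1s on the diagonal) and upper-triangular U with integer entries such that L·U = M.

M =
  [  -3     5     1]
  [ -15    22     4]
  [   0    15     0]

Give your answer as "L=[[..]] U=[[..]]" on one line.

L=[[1,0,0],[5,1,0],[0,-5,1]] U=[[-3,5,1],[0,-3,-1],[0,0,-5]]

  R1 -= 5·R0 → [0,-3,-1]
  R2 -= 0·R0 → [0,15,0]
  R2 -= -5·R1 → [0,0,-5]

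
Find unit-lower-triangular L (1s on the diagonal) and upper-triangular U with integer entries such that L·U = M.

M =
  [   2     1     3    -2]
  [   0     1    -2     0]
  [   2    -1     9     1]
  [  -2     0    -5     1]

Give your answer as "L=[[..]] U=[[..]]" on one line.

  r1 -= 0·r0 → [0,1,-2,0]
  r2 -= 1·r0 → [0,-2,6,3]
  r3 -= -1·r0 → [0,1,-2,-1]
  r2 -= -2·r1 → [0,0,2,3]
  r3 -= 1·r1 → [0,0,0,-1]
  r3 -= 0·r2 → [0,0,0,-1]

L=[[1,0,0,0],[0,1,0,0],[1,-2,1,0],[-1,1,0,1]] U=[[2,1,3,-2],[0,1,-2,0],[0,0,2,3],[0,0,0,-1]]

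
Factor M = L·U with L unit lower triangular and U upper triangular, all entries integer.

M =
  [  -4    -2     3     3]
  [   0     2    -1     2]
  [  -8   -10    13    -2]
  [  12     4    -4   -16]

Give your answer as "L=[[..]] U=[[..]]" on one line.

  r1 -= 0·r0 → [0,2,-1,2]
  r2 -= 2·r0 → [0,-6,7,-8]
  r3 -= -3·r0 → [0,-2,5,-7]
  r2 -= -3·r1 → [0,0,4,-2]
  r3 -= -1·r1 → [0,0,4,-5]
  r3 -= 1·r2 → [0,0,0,-3]

L=[[1,0,0,0],[0,1,0,0],[2,-3,1,0],[-3,-1,1,1]] U=[[-4,-2,3,3],[0,2,-1,2],[0,0,4,-2],[0,0,0,-3]]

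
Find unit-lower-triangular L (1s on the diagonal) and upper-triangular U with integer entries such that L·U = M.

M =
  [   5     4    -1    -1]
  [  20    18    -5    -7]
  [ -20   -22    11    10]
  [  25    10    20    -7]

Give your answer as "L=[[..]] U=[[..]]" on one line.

  row1 -= 4·row0 → [0,2,-1,-3]
  row2 -= -4·row0 → [0,-6,7,6]
  row3 -= 5·row0 → [0,-10,25,-2]
  row2 -= -3·row1 → [0,0,4,-3]
  row3 -= -5·row1 → [0,0,20,-17]
  row3 -= 5·row2 → [0,0,0,-2]

L=[[1,0,0,0],[4,1,0,0],[-4,-3,1,0],[5,-5,5,1]] U=[[5,4,-1,-1],[0,2,-1,-3],[0,0,4,-3],[0,0,0,-2]]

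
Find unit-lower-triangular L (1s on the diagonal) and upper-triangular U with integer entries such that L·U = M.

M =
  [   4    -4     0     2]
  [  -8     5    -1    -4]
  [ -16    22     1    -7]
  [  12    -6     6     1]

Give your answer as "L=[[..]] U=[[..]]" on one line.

  r1 -= -2·r0 → [0,-3,-1,0]
  r2 -= -4·r0 → [0,6,1,1]
  r3 -= 3·r0 → [0,6,6,-5]
  r2 -= -2·r1 → [0,0,-1,1]
  r3 -= -2·r1 → [0,0,4,-5]
  r3 -= -4·r2 → [0,0,0,-1]

L=[[1,0,0,0],[-2,1,0,0],[-4,-2,1,0],[3,-2,-4,1]] U=[[4,-4,0,2],[0,-3,-1,0],[0,0,-1,1],[0,0,0,-1]]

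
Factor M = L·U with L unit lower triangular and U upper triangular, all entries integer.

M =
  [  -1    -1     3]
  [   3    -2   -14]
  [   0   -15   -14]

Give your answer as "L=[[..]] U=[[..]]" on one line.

L=[[1,0,0],[-3,1,0],[0,3,1]] U=[[-1,-1,3],[0,-5,-5],[0,0,1]]

  row1 -= -3·row0 → [0,-5,-5]
  row2 -= 0·row0 → [0,-15,-14]
  row2 -= 3·row1 → [0,0,1]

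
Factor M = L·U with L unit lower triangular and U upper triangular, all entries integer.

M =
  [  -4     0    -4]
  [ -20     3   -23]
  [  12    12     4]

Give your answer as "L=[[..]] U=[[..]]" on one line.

L=[[1,0,0],[5,1,0],[-3,4,1]] U=[[-4,0,-4],[0,3,-3],[0,0,4]]

  R1 -= 5·R0 → [0,3,-3]
  R2 -= -3·R0 → [0,12,-8]
  R2 -= 4·R1 → [0,0,4]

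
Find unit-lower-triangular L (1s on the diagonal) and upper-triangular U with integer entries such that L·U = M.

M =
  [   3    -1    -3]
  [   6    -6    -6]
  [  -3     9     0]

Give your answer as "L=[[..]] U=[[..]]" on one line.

  r1 -= 2·r0 → [0,-4,0]
  r2 -= -1·r0 → [0,8,-3]
  r2 -= -2·r1 → [0,0,-3]

L=[[1,0,0],[2,1,0],[-1,-2,1]] U=[[3,-1,-3],[0,-4,0],[0,0,-3]]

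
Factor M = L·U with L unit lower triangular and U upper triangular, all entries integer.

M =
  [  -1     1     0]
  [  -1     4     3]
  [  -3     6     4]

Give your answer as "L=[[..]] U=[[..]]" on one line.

  row1 -= 1·row0 → [0,3,3]
  row2 -= 3·row0 → [0,3,4]
  row2 -= 1·row1 → [0,0,1]

L=[[1,0,0],[1,1,0],[3,1,1]] U=[[-1,1,0],[0,3,3],[0,0,1]]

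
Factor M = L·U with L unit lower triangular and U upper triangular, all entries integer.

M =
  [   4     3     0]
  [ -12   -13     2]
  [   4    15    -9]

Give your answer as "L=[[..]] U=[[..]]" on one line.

L=[[1,0,0],[-3,1,0],[1,-3,1]] U=[[4,3,0],[0,-4,2],[0,0,-3]]

  r1 -= -3·r0 → [0,-4,2]
  r2 -= 1·r0 → [0,12,-9]
  r2 -= -3·r1 → [0,0,-3]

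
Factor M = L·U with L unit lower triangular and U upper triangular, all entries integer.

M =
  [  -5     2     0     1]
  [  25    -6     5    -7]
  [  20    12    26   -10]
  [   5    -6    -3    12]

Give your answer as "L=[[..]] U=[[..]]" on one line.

L=[[1,0,0,0],[-5,1,0,0],[-4,5,1,0],[-1,-1,2,1]] U=[[-5,2,0,1],[0,4,5,-2],[0,0,1,4],[0,0,0,3]]

  R1 -= -5·R0 → [0,4,5,-2]
  R2 -= -4·R0 → [0,20,26,-6]
  R3 -= -1·R0 → [0,-4,-3,13]
  R2 -= 5·R1 → [0,0,1,4]
  R3 -= -1·R1 → [0,0,2,11]
  R3 -= 2·R2 → [0,0,0,3]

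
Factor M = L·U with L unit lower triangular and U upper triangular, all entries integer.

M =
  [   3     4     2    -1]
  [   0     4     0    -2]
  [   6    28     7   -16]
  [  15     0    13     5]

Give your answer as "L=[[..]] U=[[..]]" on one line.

L=[[1,0,0,0],[0,1,0,0],[2,5,1,0],[5,-5,1,1]] U=[[3,4,2,-1],[0,4,0,-2],[0,0,3,-4],[0,0,0,4]]

  row1 -= 0·row0 → [0,4,0,-2]
  row2 -= 2·row0 → [0,20,3,-14]
  row3 -= 5·row0 → [0,-20,3,10]
  row2 -= 5·row1 → [0,0,3,-4]
  row3 -= -5·row1 → [0,0,3,0]
  row3 -= 1·row2 → [0,0,0,4]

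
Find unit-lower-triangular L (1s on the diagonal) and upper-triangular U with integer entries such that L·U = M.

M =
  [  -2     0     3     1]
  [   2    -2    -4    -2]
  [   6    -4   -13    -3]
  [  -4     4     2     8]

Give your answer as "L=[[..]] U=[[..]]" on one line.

  row1 -= -1·row0 → [0,-2,-1,-1]
  row2 -= -3·row0 → [0,-4,-4,0]
  row3 -= 2·row0 → [0,4,-4,6]
  row2 -= 2·row1 → [0,0,-2,2]
  row3 -= -2·row1 → [0,0,-6,4]
  row3 -= 3·row2 → [0,0,0,-2]

L=[[1,0,0,0],[-1,1,0,0],[-3,2,1,0],[2,-2,3,1]] U=[[-2,0,3,1],[0,-2,-1,-1],[0,0,-2,2],[0,0,0,-2]]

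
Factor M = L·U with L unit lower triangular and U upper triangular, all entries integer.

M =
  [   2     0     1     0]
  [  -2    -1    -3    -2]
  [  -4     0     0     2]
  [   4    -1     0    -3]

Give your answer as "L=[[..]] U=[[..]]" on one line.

  r1 -= -1·r0 → [0,-1,-2,-2]
  r2 -= -2·r0 → [0,0,2,2]
  r3 -= 2·r0 → [0,-1,-2,-3]
  r2 -= 0·r1 → [0,0,2,2]
  r3 -= 1·r1 → [0,0,0,-1]
  r3 -= 0·r2 → [0,0,0,-1]

L=[[1,0,0,0],[-1,1,0,0],[-2,0,1,0],[2,1,0,1]] U=[[2,0,1,0],[0,-1,-2,-2],[0,0,2,2],[0,0,0,-1]]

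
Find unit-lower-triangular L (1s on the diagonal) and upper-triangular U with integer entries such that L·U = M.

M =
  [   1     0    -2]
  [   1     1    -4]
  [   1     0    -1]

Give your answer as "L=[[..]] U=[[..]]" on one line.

L=[[1,0,0],[1,1,0],[1,0,1]] U=[[1,0,-2],[0,1,-2],[0,0,1]]

  r1 -= 1·r0 → [0,1,-2]
  r2 -= 1·r0 → [0,0,1]
  r2 -= 0·r1 → [0,0,1]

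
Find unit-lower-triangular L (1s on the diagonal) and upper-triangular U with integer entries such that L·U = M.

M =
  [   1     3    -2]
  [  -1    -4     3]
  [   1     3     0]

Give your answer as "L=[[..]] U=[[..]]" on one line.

L=[[1,0,0],[-1,1,0],[1,0,1]] U=[[1,3,-2],[0,-1,1],[0,0,2]]

  row1 -= -1·row0 → [0,-1,1]
  row2 -= 1·row0 → [0,0,2]
  row2 -= 0·row1 → [0,0,2]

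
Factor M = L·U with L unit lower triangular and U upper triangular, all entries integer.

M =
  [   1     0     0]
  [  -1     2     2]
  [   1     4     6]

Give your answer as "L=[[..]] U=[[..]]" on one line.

L=[[1,0,0],[-1,1,0],[1,2,1]] U=[[1,0,0],[0,2,2],[0,0,2]]

  R1 -= -1·R0 → [0,2,2]
  R2 -= 1·R0 → [0,4,6]
  R2 -= 2·R1 → [0,0,2]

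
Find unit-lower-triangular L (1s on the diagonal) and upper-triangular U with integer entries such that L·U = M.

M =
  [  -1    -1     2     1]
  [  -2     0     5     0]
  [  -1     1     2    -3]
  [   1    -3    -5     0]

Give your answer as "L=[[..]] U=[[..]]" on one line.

L=[[1,0,0,0],[2,1,0,0],[1,1,1,0],[-1,-2,1,1]] U=[[-1,-1,2,1],[0,2,1,-2],[0,0,-1,-2],[0,0,0,-1]]

  row1 -= 2·row0 → [0,2,1,-2]
  row2 -= 1·row0 → [0,2,0,-4]
  row3 -= -1·row0 → [0,-4,-3,1]
  row2 -= 1·row1 → [0,0,-1,-2]
  row3 -= -2·row1 → [0,0,-1,-3]
  row3 -= 1·row2 → [0,0,0,-1]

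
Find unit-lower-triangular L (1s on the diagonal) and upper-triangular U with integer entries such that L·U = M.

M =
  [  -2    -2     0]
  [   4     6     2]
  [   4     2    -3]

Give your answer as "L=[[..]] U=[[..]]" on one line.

  r1 -= -2·r0 → [0,2,2]
  r2 -= -2·r0 → [0,-2,-3]
  r2 -= -1·r1 → [0,0,-1]

L=[[1,0,0],[-2,1,0],[-2,-1,1]] U=[[-2,-2,0],[0,2,2],[0,0,-1]]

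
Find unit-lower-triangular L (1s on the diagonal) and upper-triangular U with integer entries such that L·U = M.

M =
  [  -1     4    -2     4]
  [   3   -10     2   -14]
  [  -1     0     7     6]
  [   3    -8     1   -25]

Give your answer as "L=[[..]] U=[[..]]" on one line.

  R1 -= -3·R0 → [0,2,-4,-2]
  R2 -= 1·R0 → [0,-4,9,2]
  R3 -= -3·R0 → [0,4,-5,-13]
  R2 -= -2·R1 → [0,0,1,-2]
  R3 -= 2·R1 → [0,0,3,-9]
  R3 -= 3·R2 → [0,0,0,-3]

L=[[1,0,0,0],[-3,1,0,0],[1,-2,1,0],[-3,2,3,1]] U=[[-1,4,-2,4],[0,2,-4,-2],[0,0,1,-2],[0,0,0,-3]]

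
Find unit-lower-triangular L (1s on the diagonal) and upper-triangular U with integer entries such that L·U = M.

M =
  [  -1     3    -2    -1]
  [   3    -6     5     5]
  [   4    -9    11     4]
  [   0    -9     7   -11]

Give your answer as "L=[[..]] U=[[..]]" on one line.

L=[[1,0,0,0],[-3,1,0,0],[-4,1,1,0],[0,-3,1,1]] U=[[-1,3,-2,-1],[0,3,-1,2],[0,0,4,-2],[0,0,0,-3]]

  row1 -= -3·row0 → [0,3,-1,2]
  row2 -= -4·row0 → [0,3,3,0]
  row3 -= 0·row0 → [0,-9,7,-11]
  row2 -= 1·row1 → [0,0,4,-2]
  row3 -= -3·row1 → [0,0,4,-5]
  row3 -= 1·row2 → [0,0,0,-3]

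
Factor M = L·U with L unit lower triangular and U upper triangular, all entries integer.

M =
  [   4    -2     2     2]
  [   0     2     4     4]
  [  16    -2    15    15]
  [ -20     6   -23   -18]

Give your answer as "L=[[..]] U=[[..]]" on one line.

  R1 -= 0·R0 → [0,2,4,4]
  R2 -= 4·R0 → [0,6,7,7]
  R3 -= -5·R0 → [0,-4,-13,-8]
  R2 -= 3·R1 → [0,0,-5,-5]
  R3 -= -2·R1 → [0,0,-5,0]
  R3 -= 1·R2 → [0,0,0,5]

L=[[1,0,0,0],[0,1,0,0],[4,3,1,0],[-5,-2,1,1]] U=[[4,-2,2,2],[0,2,4,4],[0,0,-5,-5],[0,0,0,5]]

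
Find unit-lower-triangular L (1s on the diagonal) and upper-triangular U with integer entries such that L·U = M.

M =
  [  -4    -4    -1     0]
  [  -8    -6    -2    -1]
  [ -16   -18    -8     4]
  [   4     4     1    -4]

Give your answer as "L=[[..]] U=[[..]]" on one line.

  r1 -= 2·r0 → [0,2,0,-1]
  r2 -= 4·r0 → [0,-2,-4,4]
  r3 -= -1·r0 → [0,0,0,-4]
  r2 -= -1·r1 → [0,0,-4,3]
  r3 -= 0·r1 → [0,0,0,-4]
  r3 -= 0·r2 → [0,0,0,-4]

L=[[1,0,0,0],[2,1,0,0],[4,-1,1,0],[-1,0,0,1]] U=[[-4,-4,-1,0],[0,2,0,-1],[0,0,-4,3],[0,0,0,-4]]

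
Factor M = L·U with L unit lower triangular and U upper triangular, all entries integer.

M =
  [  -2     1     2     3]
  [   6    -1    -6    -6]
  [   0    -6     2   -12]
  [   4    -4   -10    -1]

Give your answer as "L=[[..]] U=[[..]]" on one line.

  R1 -= -3·R0 → [0,2,0,3]
  R2 -= 0·R0 → [0,-6,2,-12]
  R3 -= -2·R0 → [0,-2,-6,5]
  R2 -= -3·R1 → [0,0,2,-3]
  R3 -= -1·R1 → [0,0,-6,8]
  R3 -= -3·R2 → [0,0,0,-1]

L=[[1,0,0,0],[-3,1,0,0],[0,-3,1,0],[-2,-1,-3,1]] U=[[-2,1,2,3],[0,2,0,3],[0,0,2,-3],[0,0,0,-1]]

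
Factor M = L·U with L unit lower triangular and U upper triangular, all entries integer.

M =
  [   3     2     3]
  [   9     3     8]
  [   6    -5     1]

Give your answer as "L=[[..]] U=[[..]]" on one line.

  R1 -= 3·R0 → [0,-3,-1]
  R2 -= 2·R0 → [0,-9,-5]
  R2 -= 3·R1 → [0,0,-2]

L=[[1,0,0],[3,1,0],[2,3,1]] U=[[3,2,3],[0,-3,-1],[0,0,-2]]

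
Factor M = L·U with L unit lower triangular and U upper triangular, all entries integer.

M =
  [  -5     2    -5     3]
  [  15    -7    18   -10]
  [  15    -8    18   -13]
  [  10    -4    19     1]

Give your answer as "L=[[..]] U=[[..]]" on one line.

  R1 -= -3·R0 → [0,-1,3,-1]
  R2 -= -3·R0 → [0,-2,3,-4]
  R3 -= -2·R0 → [0,0,9,7]
  R2 -= 2·R1 → [0,0,-3,-2]
  R3 -= 0·R1 → [0,0,9,7]
  R3 -= -3·R2 → [0,0,0,1]

L=[[1,0,0,0],[-3,1,0,0],[-3,2,1,0],[-2,0,-3,1]] U=[[-5,2,-5,3],[0,-1,3,-1],[0,0,-3,-2],[0,0,0,1]]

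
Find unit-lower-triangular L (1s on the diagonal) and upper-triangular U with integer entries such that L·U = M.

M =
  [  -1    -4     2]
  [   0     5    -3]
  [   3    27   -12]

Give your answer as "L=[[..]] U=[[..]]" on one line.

  row1 -= 0·row0 → [0,5,-3]
  row2 -= -3·row0 → [0,15,-6]
  row2 -= 3·row1 → [0,0,3]

L=[[1,0,0],[0,1,0],[-3,3,1]] U=[[-1,-4,2],[0,5,-3],[0,0,3]]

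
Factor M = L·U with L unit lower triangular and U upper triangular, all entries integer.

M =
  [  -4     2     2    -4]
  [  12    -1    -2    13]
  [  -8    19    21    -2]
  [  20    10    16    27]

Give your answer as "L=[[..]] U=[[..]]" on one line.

  R1 -= -3·R0 → [0,5,4,1]
  R2 -= 2·R0 → [0,15,17,6]
  R3 -= -5·R0 → [0,20,26,7]
  R2 -= 3·R1 → [0,0,5,3]
  R3 -= 4·R1 → [0,0,10,3]
  R3 -= 2·R2 → [0,0,0,-3]

L=[[1,0,0,0],[-3,1,0,0],[2,3,1,0],[-5,4,2,1]] U=[[-4,2,2,-4],[0,5,4,1],[0,0,5,3],[0,0,0,-3]]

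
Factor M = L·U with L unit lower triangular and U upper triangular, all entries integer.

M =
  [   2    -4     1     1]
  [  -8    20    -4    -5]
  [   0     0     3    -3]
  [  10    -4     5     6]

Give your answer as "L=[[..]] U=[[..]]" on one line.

L=[[1,0,0,0],[-4,1,0,0],[0,0,1,0],[5,4,0,1]] U=[[2,-4,1,1],[0,4,0,-1],[0,0,3,-3],[0,0,0,5]]

  R1 -= -4·R0 → [0,4,0,-1]
  R2 -= 0·R0 → [0,0,3,-3]
  R3 -= 5·R0 → [0,16,0,1]
  R2 -= 0·R1 → [0,0,3,-3]
  R3 -= 4·R1 → [0,0,0,5]
  R3 -= 0·R2 → [0,0,0,5]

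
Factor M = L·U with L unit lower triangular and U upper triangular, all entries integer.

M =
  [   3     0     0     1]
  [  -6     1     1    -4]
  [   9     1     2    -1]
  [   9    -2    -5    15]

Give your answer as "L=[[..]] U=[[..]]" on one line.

  R1 -= -2·R0 → [0,1,1,-2]
  R2 -= 3·R0 → [0,1,2,-4]
  R3 -= 3·R0 → [0,-2,-5,12]
  R2 -= 1·R1 → [0,0,1,-2]
  R3 -= -2·R1 → [0,0,-3,8]
  R3 -= -3·R2 → [0,0,0,2]

L=[[1,0,0,0],[-2,1,0,0],[3,1,1,0],[3,-2,-3,1]] U=[[3,0,0,1],[0,1,1,-2],[0,0,1,-2],[0,0,0,2]]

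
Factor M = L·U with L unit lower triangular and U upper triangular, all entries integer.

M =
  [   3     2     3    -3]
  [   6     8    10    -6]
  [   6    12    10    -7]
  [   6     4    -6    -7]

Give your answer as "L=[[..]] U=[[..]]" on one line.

  row1 -= 2·row0 → [0,4,4,0]
  row2 -= 2·row0 → [0,8,4,-1]
  row3 -= 2·row0 → [0,0,-12,-1]
  row2 -= 2·row1 → [0,0,-4,-1]
  row3 -= 0·row1 → [0,0,-12,-1]
  row3 -= 3·row2 → [0,0,0,2]

L=[[1,0,0,0],[2,1,0,0],[2,2,1,0],[2,0,3,1]] U=[[3,2,3,-3],[0,4,4,0],[0,0,-4,-1],[0,0,0,2]]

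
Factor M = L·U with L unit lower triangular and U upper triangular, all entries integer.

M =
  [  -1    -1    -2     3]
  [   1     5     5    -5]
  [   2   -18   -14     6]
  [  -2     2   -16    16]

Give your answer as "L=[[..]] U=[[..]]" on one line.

  r1 -= -1·r0 → [0,4,3,-2]
  r2 -= -2·r0 → [0,-20,-18,12]
  r3 -= 2·r0 → [0,4,-12,10]
  r2 -= -5·r1 → [0,0,-3,2]
  r3 -= 1·r1 → [0,0,-15,12]
  r3 -= 5·r2 → [0,0,0,2]

L=[[1,0,0,0],[-1,1,0,0],[-2,-5,1,0],[2,1,5,1]] U=[[-1,-1,-2,3],[0,4,3,-2],[0,0,-3,2],[0,0,0,2]]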